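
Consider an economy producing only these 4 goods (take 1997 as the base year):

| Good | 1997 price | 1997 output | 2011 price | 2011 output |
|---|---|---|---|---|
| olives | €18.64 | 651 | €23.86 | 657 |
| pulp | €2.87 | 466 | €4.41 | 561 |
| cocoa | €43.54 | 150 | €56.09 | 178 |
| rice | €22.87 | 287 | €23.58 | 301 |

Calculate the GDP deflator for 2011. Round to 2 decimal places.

123.66

Nominal GDP 2011 = 23.86·657 + 4.41·561 + 56.09·178 + 23.58·301 = 35231.63.
Real GDP 2011 (at 1997 prices) = 18.64·657 + 2.87·561 + 43.54·178 + 22.87·301 = 28490.54.
Deflator = Nominal/Real × 100 = 35231.63/28490.54 × 100 = 123.661.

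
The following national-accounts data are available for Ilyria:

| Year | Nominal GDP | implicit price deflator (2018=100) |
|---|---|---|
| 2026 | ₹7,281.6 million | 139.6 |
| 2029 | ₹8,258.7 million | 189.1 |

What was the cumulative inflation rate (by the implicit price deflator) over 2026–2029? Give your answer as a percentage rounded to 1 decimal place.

35.5%

Price-level change = 189.1 / 139.6 − 1 = 0.3546.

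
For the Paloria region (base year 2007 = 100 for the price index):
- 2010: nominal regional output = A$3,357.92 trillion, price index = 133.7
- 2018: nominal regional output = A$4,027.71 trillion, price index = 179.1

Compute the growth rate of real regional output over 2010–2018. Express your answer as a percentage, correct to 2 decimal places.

-10.46%

Real regional output 2010 = 3357.92 / 1.337 = 2511.53.
Real regional output 2018 = 4027.71 / 1.791 = 2248.86.
Real growth = 2248.86 / 2511.53 − 1 = -0.1046.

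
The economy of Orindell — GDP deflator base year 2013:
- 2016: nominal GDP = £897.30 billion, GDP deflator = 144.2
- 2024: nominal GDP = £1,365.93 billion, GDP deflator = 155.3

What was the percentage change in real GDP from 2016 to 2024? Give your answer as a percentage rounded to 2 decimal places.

Real GDP 2016 = 897.30 / 1.442 = 622.26.
Real GDP 2024 = 1365.93 / 1.553 = 879.54.
Real growth = 879.54 / 622.26 − 1 = 0.4135.

41.35%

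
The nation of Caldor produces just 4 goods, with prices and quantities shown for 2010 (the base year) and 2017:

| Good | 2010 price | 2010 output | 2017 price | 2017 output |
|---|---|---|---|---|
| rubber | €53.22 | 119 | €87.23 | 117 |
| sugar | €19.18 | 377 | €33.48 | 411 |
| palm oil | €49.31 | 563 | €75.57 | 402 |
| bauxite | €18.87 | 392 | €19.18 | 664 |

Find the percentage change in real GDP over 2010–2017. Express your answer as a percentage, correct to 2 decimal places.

-4.64%

Real GDP 2010 = Nominal GDP 2010 = 53.22·119 + 19.18·377 + 49.31·563 + 18.87·392 = 48722.61.
Real GDP 2017 (at 2010 prices) = 53.22·117 + 19.18·411 + 49.31·402 + 18.87·664 = 46462.02.
Real growth = 46462.02/48722.61 − 1 = -0.0464.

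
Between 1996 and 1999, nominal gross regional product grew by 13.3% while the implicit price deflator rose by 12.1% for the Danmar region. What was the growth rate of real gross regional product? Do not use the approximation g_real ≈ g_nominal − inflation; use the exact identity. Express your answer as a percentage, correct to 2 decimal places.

(1 + g_nom) = (1 + g_real)(1 + π), so g_real = 1.1330 / 1.1210 − 1 = 0.01070.

1.07%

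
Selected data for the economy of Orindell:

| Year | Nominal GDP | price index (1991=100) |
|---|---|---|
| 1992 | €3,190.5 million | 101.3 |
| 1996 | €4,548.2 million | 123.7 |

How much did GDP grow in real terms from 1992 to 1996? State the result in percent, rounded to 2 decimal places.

Deflate each year: 1992 → 3190.5/1.013 = 3149.56; 1996 → 4548.2/1.237 = 3676.80.
So real GDP changed by 3676.80/3149.56 − 1 = 0.1674, i.e. 16.74%.

16.74%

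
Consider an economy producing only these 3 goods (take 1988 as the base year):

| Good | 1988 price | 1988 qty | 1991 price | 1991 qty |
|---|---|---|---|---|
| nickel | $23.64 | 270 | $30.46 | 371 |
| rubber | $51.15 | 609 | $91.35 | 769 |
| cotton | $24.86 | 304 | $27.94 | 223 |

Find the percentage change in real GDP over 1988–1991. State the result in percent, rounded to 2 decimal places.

Real GDP 1988 = Nominal GDP 1988 = 23.64·270 + 51.15·609 + 24.86·304 = 45090.59.
Real GDP 1991 (at 1988 prices) = 23.64·371 + 51.15·769 + 24.86·223 = 53648.57.
Real growth = 53648.57/45090.59 − 1 = 0.1898.

18.98%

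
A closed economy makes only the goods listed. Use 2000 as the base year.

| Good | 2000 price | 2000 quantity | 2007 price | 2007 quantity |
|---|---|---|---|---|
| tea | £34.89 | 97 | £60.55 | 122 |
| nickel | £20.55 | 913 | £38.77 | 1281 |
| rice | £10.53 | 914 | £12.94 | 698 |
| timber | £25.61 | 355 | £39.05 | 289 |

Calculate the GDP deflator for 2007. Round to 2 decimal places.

170.67

Nominal GDP 2007 = 60.55·122 + 38.77·1281 + 12.94·698 + 39.05·289 = 77369.04.
Real GDP 2007 (at 2000 prices) = 34.89·122 + 20.55·1281 + 10.53·698 + 25.61·289 = 45332.36.
Deflator = Nominal/Real × 100 = 77369.04/45332.36 × 100 = 170.671.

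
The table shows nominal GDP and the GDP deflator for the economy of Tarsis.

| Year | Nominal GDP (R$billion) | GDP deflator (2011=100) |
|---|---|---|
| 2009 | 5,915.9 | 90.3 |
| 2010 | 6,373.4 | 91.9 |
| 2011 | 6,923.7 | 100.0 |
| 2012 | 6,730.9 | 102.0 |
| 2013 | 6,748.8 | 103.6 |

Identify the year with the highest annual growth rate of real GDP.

2010

2010: real = 6373.4/0.919 = 6935.15; growth vs 2009 (6551.38) = 5.86%.
2011: real = 6923.7/1.000 = 6923.70; growth vs 2010 (6935.15) = -0.17%.
2012: real = 6730.9/1.020 = 6598.92; growth vs 2011 (6923.70) = -4.69%.
2013: real = 6748.8/1.036 = 6514.29; growth vs 2012 (6598.92) = -1.28%.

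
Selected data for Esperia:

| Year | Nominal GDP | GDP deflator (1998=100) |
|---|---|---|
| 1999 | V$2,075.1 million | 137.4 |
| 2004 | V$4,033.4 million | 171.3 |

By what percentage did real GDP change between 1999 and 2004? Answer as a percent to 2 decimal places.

Deflate each year: 1999 → 2075.1/1.374 = 1510.26; 2004 → 4033.4/1.713 = 2354.58.
So real GDP changed by 2354.58/1510.26 − 1 = 0.5591, i.e. 55.91%.

55.91%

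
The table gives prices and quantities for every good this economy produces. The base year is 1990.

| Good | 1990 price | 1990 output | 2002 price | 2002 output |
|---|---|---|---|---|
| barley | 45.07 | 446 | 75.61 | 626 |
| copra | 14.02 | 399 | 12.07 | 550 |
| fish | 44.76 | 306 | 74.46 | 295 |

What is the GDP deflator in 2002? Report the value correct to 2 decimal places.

Nominal GDP 2002 = 75.61·626 + 12.07·550 + 74.46·295 = 75936.06.
Real GDP 2002 (at 1990 prices) = 45.07·626 + 14.02·550 + 44.76·295 = 49129.02.
Deflator = Nominal/Real × 100 = 75936.06/49129.02 × 100 = 154.565.

154.56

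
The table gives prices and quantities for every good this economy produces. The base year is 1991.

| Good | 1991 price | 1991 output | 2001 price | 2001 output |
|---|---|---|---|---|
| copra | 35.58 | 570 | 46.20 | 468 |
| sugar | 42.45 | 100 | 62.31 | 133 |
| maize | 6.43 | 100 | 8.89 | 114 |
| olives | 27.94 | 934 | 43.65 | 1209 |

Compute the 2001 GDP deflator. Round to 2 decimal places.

147.33

Nominal GDP 2001 = 46.20·468 + 62.31·133 + 8.89·114 + 43.65·1209 = 83695.14.
Real GDP 2001 (at 1991 prices) = 35.58·468 + 42.45·133 + 6.43·114 + 27.94·1209 = 56809.77.
Deflator = Nominal/Real × 100 = 83695.14/56809.77 × 100 = 147.325.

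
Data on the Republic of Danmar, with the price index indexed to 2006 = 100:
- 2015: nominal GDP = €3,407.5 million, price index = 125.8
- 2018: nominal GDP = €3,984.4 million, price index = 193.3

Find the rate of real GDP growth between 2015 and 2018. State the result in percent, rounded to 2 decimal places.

-23.90%

Real GDP 2015 = 3407.5 / 1.258 = 2708.66.
Real GDP 2018 = 3984.4 / 1.933 = 2061.25.
Real growth = 2061.25 / 2708.66 − 1 = -0.2390.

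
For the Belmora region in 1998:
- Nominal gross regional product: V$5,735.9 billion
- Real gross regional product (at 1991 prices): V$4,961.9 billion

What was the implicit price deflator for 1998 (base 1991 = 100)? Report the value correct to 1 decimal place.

115.6

implicit price deflator = (Nominal / Real) × 100 = 5735.9 / 4961.9 × 100 = 115.60.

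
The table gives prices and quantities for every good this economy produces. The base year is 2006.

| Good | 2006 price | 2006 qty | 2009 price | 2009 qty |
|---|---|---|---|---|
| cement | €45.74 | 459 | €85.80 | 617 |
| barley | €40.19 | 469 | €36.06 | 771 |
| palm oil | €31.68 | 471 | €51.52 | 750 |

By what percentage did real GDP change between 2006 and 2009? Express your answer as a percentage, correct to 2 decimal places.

51.50%

Real GDP 2006 = Nominal GDP 2006 = 45.74·459 + 40.19·469 + 31.68·471 = 54765.05.
Real GDP 2009 (at 2006 prices) = 45.74·617 + 40.19·771 + 31.68·750 = 82968.07.
Real growth = 82968.07/54765.05 − 1 = 0.5150.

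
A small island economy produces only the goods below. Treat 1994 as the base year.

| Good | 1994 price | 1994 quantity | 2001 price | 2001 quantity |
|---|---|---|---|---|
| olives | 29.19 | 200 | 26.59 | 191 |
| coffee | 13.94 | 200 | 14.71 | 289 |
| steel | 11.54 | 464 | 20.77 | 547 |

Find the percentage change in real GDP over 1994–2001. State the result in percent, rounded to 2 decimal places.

13.85%

Real GDP 1994 = Nominal GDP 1994 = 29.19·200 + 13.94·200 + 11.54·464 = 13980.56.
Real GDP 2001 (at 1994 prices) = 29.19·191 + 13.94·289 + 11.54·547 = 15916.33.
Real growth = 15916.33/13980.56 − 1 = 0.1385.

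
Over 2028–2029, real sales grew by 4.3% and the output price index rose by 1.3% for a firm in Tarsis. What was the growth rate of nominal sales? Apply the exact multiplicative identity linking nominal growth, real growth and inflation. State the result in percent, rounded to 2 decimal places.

5.66%

(1 + g_nom) = (1 + g_real)(1 + π) = 1.0430 × 1.0130 = 1.05656.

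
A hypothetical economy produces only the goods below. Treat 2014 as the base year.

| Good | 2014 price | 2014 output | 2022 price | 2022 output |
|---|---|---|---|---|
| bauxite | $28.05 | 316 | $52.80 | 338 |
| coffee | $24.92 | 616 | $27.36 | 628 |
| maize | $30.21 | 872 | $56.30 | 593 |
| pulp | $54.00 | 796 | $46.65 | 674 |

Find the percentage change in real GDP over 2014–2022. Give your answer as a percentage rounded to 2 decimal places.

-15.07%

Real GDP 2014 = Nominal GDP 2014 = 28.05·316 + 24.92·616 + 30.21·872 + 54.00·796 = 93541.64.
Real GDP 2022 (at 2014 prices) = 28.05·338 + 24.92·628 + 30.21·593 + 54.00·674 = 79441.19.
Real growth = 79441.19/93541.64 − 1 = -0.1507.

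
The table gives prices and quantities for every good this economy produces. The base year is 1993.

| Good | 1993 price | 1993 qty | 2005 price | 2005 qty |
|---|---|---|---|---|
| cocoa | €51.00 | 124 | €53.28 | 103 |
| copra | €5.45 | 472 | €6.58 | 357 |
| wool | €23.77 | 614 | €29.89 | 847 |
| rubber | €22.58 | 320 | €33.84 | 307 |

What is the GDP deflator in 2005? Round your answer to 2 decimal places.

Nominal GDP 2005 = 53.28·103 + 6.58·357 + 29.89·847 + 33.84·307 = 43542.61.
Real GDP 2005 (at 1993 prices) = 51.00·103 + 5.45·357 + 23.77·847 + 22.58·307 = 34263.90.
Deflator = Nominal/Real × 100 = 43542.61/34263.90 × 100 = 127.080.

127.08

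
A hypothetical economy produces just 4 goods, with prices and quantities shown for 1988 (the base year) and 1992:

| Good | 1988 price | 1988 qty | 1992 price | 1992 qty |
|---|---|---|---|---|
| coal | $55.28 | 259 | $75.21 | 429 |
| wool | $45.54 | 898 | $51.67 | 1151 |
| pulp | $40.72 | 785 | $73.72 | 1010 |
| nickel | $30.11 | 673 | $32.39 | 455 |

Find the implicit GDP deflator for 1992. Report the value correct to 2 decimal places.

Nominal GDP 1992 = 75.21·429 + 51.67·1151 + 73.72·1010 + 32.39·455 = 180931.91.
Real GDP 1992 (at 1988 prices) = 55.28·429 + 45.54·1151 + 40.72·1010 + 30.11·455 = 130958.91.
Deflator = Nominal/Real × 100 = 180931.91/130958.91 × 100 = 138.159.

138.16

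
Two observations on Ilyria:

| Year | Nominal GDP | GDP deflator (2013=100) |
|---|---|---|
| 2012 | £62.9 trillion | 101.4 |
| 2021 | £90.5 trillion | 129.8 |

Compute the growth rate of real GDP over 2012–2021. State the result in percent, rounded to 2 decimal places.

Real GDP 2012 = 62.9 / 1.014 = 62.03.
Real GDP 2021 = 90.5 / 1.298 = 69.72.
Real growth = 69.72 / 62.03 − 1 = 0.1240.

12.40%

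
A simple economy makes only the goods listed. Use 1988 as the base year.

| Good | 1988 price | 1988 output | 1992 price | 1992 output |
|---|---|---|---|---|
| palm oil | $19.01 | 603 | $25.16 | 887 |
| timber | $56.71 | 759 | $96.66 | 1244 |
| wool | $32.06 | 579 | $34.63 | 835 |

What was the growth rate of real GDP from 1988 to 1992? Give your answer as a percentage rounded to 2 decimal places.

Real GDP 1988 = Nominal GDP 1988 = 19.01·603 + 56.71·759 + 32.06·579 = 73068.66.
Real GDP 1992 (at 1988 prices) = 19.01·887 + 56.71·1244 + 32.06·835 = 114179.21.
Real growth = 114179.21/73068.66 − 1 = 0.5626.

56.26%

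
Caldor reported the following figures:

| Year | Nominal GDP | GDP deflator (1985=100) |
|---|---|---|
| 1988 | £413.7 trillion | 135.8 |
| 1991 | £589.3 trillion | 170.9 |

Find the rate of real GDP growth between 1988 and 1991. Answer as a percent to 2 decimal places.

13.19%

Real GDP 1988 = 413.7 / 1.358 = 304.64.
Real GDP 1991 = 589.3 / 1.709 = 344.82.
Real growth = 344.82 / 304.64 − 1 = 0.1319.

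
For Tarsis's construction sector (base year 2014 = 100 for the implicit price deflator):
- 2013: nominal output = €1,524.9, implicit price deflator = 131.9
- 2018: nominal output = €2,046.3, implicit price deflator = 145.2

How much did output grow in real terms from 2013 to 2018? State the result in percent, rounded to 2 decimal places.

21.90%

Deflate each year: 2013 → 1524.9/1.319 = 1156.10; 2018 → 2046.3/1.452 = 1409.30.
So real output changed by 1409.30/1156.10 − 1 = 0.2190, i.e. 21.90%.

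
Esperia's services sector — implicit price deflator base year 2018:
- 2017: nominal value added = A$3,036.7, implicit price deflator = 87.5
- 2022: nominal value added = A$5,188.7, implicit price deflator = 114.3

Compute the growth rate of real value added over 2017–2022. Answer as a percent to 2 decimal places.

30.80%

Real value added 2017 = 3036.7 / 0.875 = 3470.51.
Real value added 2022 = 5188.7 / 1.143 = 4539.55.
Real growth = 4539.55 / 3470.51 − 1 = 0.3080.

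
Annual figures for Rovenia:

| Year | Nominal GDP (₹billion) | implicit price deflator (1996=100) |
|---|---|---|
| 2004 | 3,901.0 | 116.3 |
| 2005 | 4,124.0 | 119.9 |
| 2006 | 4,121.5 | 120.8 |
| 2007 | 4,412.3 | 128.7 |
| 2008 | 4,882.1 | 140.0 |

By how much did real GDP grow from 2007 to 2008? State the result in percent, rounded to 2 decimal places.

Real GDP 2007 = 4412.3/1.287 = 3428.36.
Real GDP 2008 = 4882.1/1.400 = 3487.21.
Change = 3487.21/3428.36 − 1 = 0.0172.

1.72%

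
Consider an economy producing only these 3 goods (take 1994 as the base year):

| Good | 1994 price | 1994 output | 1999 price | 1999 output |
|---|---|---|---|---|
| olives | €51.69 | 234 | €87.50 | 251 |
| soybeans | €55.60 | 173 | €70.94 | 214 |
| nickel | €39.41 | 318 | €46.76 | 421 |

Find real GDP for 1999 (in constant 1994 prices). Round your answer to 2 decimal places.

€41464.20

Real GDP 1999 = Σ (p_1994 × q_1999) = 51.69·251 + 55.60·214 + 39.41·421 = 41464.20.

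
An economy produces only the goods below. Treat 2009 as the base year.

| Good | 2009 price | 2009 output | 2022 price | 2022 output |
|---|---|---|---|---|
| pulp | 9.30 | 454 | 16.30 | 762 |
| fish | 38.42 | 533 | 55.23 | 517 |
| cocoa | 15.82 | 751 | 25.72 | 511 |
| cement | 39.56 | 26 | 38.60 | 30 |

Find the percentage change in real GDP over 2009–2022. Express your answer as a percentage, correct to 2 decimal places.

-3.69%

Real GDP 2009 = Nominal GDP 2009 = 9.30·454 + 38.42·533 + 15.82·751 + 39.56·26 = 37609.44.
Real GDP 2022 (at 2009 prices) = 9.30·762 + 38.42·517 + 15.82·511 + 39.56·30 = 36220.56.
Real growth = 36220.56/37609.44 − 1 = -0.0369.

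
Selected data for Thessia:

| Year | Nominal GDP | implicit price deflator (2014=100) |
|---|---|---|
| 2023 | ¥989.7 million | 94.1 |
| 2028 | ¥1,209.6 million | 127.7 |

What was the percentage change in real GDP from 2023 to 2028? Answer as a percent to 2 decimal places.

Deflate each year: 2023 → 989.7/0.941 = 1051.75; 2028 → 1209.6/1.277 = 947.22.
So real GDP changed by 947.22/1051.75 − 1 = -0.0994, i.e. -9.94%.

-9.94%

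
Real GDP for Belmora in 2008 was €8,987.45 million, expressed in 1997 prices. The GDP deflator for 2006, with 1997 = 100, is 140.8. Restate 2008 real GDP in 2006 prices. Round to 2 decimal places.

€12,654.33 million

Real GDP in 2006 prices = Real GDP in 1997 prices × (P_2006/P_1997) = 8987.45 × 1.408 = 12654.33.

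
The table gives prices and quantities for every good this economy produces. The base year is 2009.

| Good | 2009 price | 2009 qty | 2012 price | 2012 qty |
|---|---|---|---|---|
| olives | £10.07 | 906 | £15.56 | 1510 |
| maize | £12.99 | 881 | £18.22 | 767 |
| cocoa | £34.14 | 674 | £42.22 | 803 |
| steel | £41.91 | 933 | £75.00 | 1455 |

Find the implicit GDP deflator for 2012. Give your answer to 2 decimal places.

Nominal GDP 2012 = 15.56·1510 + 18.22·767 + 42.22·803 + 75.00·1455 = 180498.00.
Real GDP 2012 (at 2009 prices) = 10.07·1510 + 12.99·767 + 34.14·803 + 41.91·1455 = 113562.50.
Deflator = Nominal/Real × 100 = 180498.00/113562.50 × 100 = 158.942.

158.94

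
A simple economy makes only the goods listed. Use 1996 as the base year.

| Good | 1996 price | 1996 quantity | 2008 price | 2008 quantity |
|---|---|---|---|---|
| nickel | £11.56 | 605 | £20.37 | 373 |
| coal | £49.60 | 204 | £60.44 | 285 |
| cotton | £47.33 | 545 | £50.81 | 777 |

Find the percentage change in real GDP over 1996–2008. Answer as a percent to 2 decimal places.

Real GDP 1996 = Nominal GDP 1996 = 11.56·605 + 49.60·204 + 47.33·545 = 42907.05.
Real GDP 2008 (at 1996 prices) = 11.56·373 + 49.60·285 + 47.33·777 = 55223.29.
Real growth = 55223.29/42907.05 − 1 = 0.2870.

28.70%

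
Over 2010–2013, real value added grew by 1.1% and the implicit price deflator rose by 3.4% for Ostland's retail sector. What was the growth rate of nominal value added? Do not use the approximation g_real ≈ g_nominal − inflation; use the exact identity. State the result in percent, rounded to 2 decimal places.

(1 + g_nom) = (1 + g_real)(1 + π) = 1.0110 × 1.0340 = 1.04537.

4.54%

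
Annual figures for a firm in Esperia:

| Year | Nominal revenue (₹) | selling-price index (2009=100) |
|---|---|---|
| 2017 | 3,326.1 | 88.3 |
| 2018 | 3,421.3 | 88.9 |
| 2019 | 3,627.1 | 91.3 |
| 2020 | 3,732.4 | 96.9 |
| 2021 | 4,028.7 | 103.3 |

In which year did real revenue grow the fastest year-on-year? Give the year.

2018: real = 3421.3/0.889 = 3848.48; growth vs 2017 (3766.82) = 2.17%.
2019: real = 3627.1/0.913 = 3972.73; growth vs 2018 (3848.48) = 3.23%.
2020: real = 3732.4/0.969 = 3851.81; growth vs 2019 (3972.73) = -3.04%.
2021: real = 4028.7/1.033 = 3900.00; growth vs 2020 (3851.81) = 1.25%.

2019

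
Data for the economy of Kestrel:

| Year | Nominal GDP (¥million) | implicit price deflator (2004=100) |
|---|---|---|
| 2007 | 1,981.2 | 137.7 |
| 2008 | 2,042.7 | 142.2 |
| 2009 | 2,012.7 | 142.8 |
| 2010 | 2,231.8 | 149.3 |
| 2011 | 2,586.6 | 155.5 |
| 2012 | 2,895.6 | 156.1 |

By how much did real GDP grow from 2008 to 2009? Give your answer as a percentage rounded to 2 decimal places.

Real GDP 2008 = 2042.7/1.422 = 1436.50.
Real GDP 2009 = 2012.7/1.428 = 1409.45.
Change = 1409.45/1436.50 − 1 = -0.0188.

-1.88%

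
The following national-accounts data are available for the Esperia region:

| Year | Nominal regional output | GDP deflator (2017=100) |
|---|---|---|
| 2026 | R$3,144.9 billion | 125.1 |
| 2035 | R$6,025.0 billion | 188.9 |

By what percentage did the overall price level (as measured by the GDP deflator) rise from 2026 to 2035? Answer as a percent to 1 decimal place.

Price-level change = 188.9 / 125.1 − 1 = 0.5100.

51.0%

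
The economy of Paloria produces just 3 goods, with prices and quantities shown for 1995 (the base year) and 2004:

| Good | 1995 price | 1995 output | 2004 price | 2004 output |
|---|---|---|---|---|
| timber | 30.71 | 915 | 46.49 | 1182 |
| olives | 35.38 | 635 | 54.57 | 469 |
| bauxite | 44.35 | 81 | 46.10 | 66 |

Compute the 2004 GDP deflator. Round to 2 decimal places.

149.75

Nominal GDP 2004 = 46.49·1182 + 54.57·469 + 46.10·66 = 83587.11.
Real GDP 2004 (at 1995 prices) = 30.71·1182 + 35.38·469 + 44.35·66 = 55819.54.
Deflator = Nominal/Real × 100 = 83587.11/55819.54 × 100 = 149.745.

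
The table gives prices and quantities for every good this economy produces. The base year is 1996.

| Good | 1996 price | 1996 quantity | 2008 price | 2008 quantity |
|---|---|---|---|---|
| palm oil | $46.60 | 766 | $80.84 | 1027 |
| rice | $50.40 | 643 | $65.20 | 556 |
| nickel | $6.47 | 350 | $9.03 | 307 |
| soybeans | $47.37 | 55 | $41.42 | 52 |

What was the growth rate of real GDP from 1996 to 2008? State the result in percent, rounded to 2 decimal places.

10.08%

Real GDP 1996 = Nominal GDP 1996 = 46.60·766 + 50.40·643 + 6.47·350 + 47.37·55 = 72972.65.
Real GDP 2008 (at 1996 prices) = 46.60·1027 + 50.40·556 + 6.47·307 + 47.37·52 = 80330.13.
Real growth = 80330.13/72972.65 − 1 = 0.1008.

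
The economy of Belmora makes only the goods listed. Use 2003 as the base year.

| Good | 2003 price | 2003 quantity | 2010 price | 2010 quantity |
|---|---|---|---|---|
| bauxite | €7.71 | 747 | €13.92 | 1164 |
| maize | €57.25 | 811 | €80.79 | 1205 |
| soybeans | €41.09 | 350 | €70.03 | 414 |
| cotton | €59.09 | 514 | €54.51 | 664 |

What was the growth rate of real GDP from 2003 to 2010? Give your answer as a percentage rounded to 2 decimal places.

38.44%

Real GDP 2003 = Nominal GDP 2003 = 7.71·747 + 57.25·811 + 41.09·350 + 59.09·514 = 96942.88.
Real GDP 2010 (at 2003 prices) = 7.71·1164 + 57.25·1205 + 41.09·414 + 59.09·664 = 134207.71.
Real growth = 134207.71/96942.88 − 1 = 0.3844.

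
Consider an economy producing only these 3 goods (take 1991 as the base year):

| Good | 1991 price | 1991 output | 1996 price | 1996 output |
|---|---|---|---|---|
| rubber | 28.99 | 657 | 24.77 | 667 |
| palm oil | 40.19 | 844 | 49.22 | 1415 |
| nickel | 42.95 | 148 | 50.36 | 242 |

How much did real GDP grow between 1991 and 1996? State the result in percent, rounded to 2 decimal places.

45.98%

Real GDP 1991 = Nominal GDP 1991 = 28.99·657 + 40.19·844 + 42.95·148 = 59323.39.
Real GDP 1996 (at 1991 prices) = 28.99·667 + 40.19·1415 + 42.95·242 = 86599.08.
Real growth = 86599.08/59323.39 − 1 = 0.4598.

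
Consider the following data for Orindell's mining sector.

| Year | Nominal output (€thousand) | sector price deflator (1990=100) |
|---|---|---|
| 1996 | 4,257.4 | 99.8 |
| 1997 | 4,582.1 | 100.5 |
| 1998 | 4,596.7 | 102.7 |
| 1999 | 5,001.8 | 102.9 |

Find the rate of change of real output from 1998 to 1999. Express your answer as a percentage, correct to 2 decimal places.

Real output 1998 = 4596.7/1.027 = 4475.85.
Real output 1999 = 5001.8/1.029 = 4860.84.
Change = 4860.84/4475.85 − 1 = 0.0860.

8.60%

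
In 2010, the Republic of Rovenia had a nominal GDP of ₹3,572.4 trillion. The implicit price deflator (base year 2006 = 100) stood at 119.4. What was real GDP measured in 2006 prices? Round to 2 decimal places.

Real GDP = Nominal / (implicit price deflator/100) = 3572.4 / 1.194 = 2991.96.

₹2,991.96 trillion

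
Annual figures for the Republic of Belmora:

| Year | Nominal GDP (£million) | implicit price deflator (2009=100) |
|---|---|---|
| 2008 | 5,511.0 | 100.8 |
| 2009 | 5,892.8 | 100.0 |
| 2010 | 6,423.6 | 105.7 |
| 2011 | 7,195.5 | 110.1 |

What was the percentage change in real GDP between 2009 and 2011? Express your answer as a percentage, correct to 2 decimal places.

10.91%

Real GDP 2009 = 5892.8/1.000 = 5892.80.
Real GDP 2011 = 7195.5/1.101 = 6535.42.
Change = 6535.42/5892.80 − 1 = 0.1091.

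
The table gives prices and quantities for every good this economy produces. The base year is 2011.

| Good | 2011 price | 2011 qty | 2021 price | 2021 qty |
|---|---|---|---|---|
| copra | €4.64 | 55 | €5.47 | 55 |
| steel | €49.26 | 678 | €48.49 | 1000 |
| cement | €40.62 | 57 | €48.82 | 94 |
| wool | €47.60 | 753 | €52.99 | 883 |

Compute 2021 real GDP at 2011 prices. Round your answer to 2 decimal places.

Real GDP 2021 = Σ (p_2011 × q_2021) = 4.64·55 + 49.26·1000 + 40.62·94 + 47.60·883 = 95364.28.

€95364.28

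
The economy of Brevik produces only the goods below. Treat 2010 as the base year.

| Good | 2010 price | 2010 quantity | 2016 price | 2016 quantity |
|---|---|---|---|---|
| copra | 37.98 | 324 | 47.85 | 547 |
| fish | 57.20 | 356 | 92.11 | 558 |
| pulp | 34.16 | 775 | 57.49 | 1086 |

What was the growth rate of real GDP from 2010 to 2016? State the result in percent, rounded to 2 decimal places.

51.82%

Real GDP 2010 = Nominal GDP 2010 = 37.98·324 + 57.20·356 + 34.16·775 = 59142.72.
Real GDP 2016 (at 2010 prices) = 37.98·547 + 57.20·558 + 34.16·1086 = 89790.42.
Real growth = 89790.42/59142.72 − 1 = 0.5182.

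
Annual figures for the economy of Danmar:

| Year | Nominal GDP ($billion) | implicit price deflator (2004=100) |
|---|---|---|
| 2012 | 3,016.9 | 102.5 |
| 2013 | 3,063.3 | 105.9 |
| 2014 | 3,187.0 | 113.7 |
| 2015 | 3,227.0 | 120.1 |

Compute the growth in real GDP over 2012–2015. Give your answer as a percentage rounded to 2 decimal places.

-8.71%

Real GDP 2012 = 3016.9/1.025 = 2943.32.
Real GDP 2015 = 3227.0/1.201 = 2686.93.
Change = 2686.93/2943.32 − 1 = -0.0871.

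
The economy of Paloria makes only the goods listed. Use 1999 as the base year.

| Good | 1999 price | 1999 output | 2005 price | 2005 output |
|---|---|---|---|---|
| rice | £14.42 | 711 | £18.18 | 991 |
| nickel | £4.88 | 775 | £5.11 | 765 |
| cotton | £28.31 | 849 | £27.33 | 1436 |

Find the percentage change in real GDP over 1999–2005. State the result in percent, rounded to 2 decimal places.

Real GDP 1999 = Nominal GDP 1999 = 14.42·711 + 4.88·775 + 28.31·849 = 38069.81.
Real GDP 2005 (at 1999 prices) = 14.42·991 + 4.88·765 + 28.31·1436 = 58676.58.
Real growth = 58676.58/38069.81 − 1 = 0.5413.

54.13%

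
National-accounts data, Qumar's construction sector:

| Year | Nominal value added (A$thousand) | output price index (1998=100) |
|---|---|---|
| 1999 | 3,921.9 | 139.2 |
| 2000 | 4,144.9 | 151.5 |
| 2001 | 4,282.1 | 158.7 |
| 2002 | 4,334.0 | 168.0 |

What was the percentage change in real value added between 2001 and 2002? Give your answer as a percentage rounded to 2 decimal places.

Real value added 2001 = 4282.1/1.587 = 2698.24.
Real value added 2002 = 4334.0/1.680 = 2579.76.
Change = 2579.76/2698.24 − 1 = -0.0439.

-4.39%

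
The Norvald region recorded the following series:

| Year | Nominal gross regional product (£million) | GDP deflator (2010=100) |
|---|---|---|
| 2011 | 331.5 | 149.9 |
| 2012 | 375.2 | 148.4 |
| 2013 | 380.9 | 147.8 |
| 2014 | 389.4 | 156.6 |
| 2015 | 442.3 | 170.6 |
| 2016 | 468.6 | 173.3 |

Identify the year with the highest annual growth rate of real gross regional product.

2012: real = 375.2/1.484 = 252.83; growth vs 2011 (221.15) = 14.33%.
2013: real = 380.9/1.478 = 257.71; growth vs 2012 (252.83) = 1.93%.
2014: real = 389.4/1.566 = 248.66; growth vs 2013 (257.71) = -3.51%.
2015: real = 442.3/1.706 = 259.26; growth vs 2014 (248.66) = 4.26%.
2016: real = 468.6/1.733 = 270.40; growth vs 2015 (259.26) = 4.30%.

2012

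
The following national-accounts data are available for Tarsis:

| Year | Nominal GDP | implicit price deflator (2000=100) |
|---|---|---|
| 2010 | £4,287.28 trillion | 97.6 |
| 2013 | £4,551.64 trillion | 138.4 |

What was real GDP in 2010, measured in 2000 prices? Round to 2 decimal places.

£4,392.70 trillion

Real GDP = Nominal / (implicit price deflator/100) = 4287.28 / 0.976 = 4392.70.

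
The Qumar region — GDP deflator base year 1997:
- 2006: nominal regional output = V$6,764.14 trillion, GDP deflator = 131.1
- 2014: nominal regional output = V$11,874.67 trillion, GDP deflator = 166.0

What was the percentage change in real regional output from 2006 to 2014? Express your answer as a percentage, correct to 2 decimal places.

Deflate each year: 2006 → 6764.14/1.311 = 5159.53; 2014 → 11874.67/1.660 = 7153.42.
So real regional output changed by 7153.42/5159.53 − 1 = 0.3864, i.e. 38.64%.

38.64%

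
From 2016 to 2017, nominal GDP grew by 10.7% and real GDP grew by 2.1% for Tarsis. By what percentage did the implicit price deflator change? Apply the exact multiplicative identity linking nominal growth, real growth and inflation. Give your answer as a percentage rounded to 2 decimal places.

8.42%

(1 + g_nom) = (1 + g_real)(1 + π), so π = 1.1070 / 1.0210 − 1 = 0.08423.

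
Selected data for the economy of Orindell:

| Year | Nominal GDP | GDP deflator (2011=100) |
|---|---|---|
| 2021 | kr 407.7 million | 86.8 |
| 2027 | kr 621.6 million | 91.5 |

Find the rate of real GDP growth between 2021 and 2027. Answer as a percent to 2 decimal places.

Real GDP 2021 = 407.7 / 0.868 = 469.70.
Real GDP 2027 = 621.6 / 0.915 = 679.34.
Real growth = 679.34 / 469.70 − 1 = 0.4463.

44.63%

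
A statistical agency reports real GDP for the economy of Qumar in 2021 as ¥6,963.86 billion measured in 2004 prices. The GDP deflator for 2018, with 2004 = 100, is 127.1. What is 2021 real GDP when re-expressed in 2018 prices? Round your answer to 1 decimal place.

¥8,851.1 billion

Real GDP in 2018 prices = Real GDP in 2004 prices × (P_2018/P_2004) = 6963.86 × 1.271 = 8851.07.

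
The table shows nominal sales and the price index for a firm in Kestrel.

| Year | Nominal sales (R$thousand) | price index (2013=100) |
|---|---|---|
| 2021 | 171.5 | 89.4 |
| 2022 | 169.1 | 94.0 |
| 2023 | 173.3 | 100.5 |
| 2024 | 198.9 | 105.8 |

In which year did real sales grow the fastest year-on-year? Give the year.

2022: real = 169.1/0.940 = 179.89; growth vs 2021 (191.83) = -6.22%.
2023: real = 173.3/1.005 = 172.44; growth vs 2022 (179.89) = -4.14%.
2024: real = 198.9/1.058 = 188.00; growth vs 2023 (172.44) = 9.02%.

2024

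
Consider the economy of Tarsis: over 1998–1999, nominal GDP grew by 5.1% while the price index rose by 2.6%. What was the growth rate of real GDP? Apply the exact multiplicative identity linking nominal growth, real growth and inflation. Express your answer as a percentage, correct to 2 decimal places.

2.44%

(1 + g_nom) = (1 + g_real)(1 + π), so g_real = 1.0510 / 1.0260 − 1 = 0.02437.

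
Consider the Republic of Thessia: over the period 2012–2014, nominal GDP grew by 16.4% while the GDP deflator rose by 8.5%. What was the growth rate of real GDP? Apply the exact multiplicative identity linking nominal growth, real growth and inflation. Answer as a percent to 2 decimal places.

7.28%

(1 + g_nom) = (1 + g_real)(1 + π), so g_real = 1.1640 / 1.0850 − 1 = 0.07281.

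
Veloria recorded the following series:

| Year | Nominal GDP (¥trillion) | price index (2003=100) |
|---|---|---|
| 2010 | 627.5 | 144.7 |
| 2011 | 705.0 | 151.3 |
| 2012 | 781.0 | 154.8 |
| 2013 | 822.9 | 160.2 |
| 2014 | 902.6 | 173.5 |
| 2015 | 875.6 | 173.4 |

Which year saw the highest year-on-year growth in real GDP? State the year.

2011: real = 705.0/1.513 = 465.96; growth vs 2010 (433.66) = 7.45%.
2012: real = 781.0/1.548 = 504.52; growth vs 2011 (465.96) = 8.28%.
2013: real = 822.9/1.602 = 513.67; growth vs 2012 (504.52) = 1.81%.
2014: real = 902.6/1.735 = 520.23; growth vs 2013 (513.67) = 1.28%.
2015: real = 875.6/1.734 = 504.96; growth vs 2014 (520.23) = -2.94%.

2012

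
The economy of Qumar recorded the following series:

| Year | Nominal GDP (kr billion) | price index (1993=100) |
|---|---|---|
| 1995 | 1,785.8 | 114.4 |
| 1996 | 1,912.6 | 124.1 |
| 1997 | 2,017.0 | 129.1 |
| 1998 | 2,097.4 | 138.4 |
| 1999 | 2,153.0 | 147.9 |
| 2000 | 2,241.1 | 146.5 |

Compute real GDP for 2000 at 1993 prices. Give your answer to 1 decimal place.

Real GDP 2000 = 2241.1 / 1.465 = 1529.76.

kr 1,529.8 billion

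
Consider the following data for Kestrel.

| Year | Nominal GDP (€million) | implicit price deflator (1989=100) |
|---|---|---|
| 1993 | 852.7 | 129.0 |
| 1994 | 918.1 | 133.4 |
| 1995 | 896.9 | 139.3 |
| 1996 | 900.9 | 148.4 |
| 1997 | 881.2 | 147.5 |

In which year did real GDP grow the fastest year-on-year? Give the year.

1994

1994: real = 918.1/1.334 = 688.23; growth vs 1993 (661.01) = 4.12%.
1995: real = 896.9/1.393 = 643.86; growth vs 1994 (688.23) = -6.45%.
1996: real = 900.9/1.484 = 607.08; growth vs 1995 (643.86) = -5.71%.
1997: real = 881.2/1.475 = 597.42; growth vs 1996 (607.08) = -1.59%.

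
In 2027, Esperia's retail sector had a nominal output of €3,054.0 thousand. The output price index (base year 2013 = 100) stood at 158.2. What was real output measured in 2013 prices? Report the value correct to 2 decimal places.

€1,930.47 thousand

Real output = Nominal / (output price index/100) = 3054.0 / 1.582 = 1930.47.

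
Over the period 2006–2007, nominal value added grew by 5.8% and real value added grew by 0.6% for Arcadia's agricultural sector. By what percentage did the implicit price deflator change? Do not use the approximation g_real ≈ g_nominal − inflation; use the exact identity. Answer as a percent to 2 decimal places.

5.17%

(1 + g_nom) = (1 + g_real)(1 + π), so π = 1.0580 / 1.0060 − 1 = 0.05169.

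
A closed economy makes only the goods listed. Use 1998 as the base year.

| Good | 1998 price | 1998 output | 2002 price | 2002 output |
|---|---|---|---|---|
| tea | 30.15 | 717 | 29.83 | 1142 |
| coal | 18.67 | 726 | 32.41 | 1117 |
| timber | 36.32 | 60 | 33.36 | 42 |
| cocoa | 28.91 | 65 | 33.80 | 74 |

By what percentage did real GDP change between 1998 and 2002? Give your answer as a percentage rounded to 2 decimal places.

50.27%

Real GDP 1998 = Nominal GDP 1998 = 30.15·717 + 18.67·726 + 36.32·60 + 28.91·65 = 39230.32.
Real GDP 2002 (at 1998 prices) = 30.15·1142 + 18.67·1117 + 36.32·42 + 28.91·74 = 58950.47.
Real growth = 58950.47/39230.32 − 1 = 0.5027.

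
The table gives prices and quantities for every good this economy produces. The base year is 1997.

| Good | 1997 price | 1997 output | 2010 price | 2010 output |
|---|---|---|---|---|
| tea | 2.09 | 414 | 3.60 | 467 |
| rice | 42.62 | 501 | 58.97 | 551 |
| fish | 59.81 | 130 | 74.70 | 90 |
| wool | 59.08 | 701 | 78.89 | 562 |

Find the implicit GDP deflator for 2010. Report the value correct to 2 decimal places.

Nominal GDP 2010 = 3.60·467 + 58.97·551 + 74.70·90 + 78.89·562 = 85232.85.
Real GDP 2010 (at 1997 prices) = 2.09·467 + 42.62·551 + 59.81·90 + 59.08·562 = 63045.51.
Deflator = Nominal/Real × 100 = 85232.85/63045.51 × 100 = 135.193.

135.19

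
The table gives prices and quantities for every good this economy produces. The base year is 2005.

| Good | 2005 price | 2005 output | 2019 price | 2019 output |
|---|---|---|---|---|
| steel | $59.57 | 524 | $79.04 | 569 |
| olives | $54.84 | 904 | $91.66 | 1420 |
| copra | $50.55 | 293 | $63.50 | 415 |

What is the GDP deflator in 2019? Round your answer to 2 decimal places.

Nominal GDP 2019 = 79.04·569 + 91.66·1420 + 63.50·415 = 201483.46.
Real GDP 2019 (at 2005 prices) = 59.57·569 + 54.84·1420 + 50.55·415 = 132746.38.
Deflator = Nominal/Real × 100 = 201483.46/132746.38 × 100 = 151.781.

151.78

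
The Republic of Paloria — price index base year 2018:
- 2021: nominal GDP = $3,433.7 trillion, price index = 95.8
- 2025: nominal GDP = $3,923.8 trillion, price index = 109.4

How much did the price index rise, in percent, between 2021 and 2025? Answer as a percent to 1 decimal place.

Price-level change = 109.4 / 95.8 − 1 = 0.1420.

14.2%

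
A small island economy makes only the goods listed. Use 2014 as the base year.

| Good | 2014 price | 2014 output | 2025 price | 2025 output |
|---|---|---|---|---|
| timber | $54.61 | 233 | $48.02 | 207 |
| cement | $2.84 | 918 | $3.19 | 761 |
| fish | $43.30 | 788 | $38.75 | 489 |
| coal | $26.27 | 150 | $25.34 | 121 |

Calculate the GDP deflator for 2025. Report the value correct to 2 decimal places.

Nominal GDP 2025 = 48.02·207 + 3.19·761 + 38.75·489 + 25.34·121 = 34382.62.
Real GDP 2025 (at 2014 prices) = 54.61·207 + 2.84·761 + 43.30·489 + 26.27·121 = 37817.88.
Deflator = Nominal/Real × 100 = 34382.62/37817.88 × 100 = 90.916.

90.92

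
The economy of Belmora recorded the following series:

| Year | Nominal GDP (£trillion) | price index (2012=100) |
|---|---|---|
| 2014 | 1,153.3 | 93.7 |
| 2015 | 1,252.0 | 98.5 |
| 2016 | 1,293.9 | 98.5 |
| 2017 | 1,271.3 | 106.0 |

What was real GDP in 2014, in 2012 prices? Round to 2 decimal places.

£1,230.84 trillion

Real GDP 2014 = 1153.3 / 0.937 = 1230.84.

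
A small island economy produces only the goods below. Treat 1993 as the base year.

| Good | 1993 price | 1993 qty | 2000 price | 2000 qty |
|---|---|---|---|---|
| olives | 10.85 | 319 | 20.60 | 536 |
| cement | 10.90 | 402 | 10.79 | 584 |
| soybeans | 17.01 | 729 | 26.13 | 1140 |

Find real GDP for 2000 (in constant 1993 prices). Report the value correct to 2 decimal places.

Real GDP 2000 = Σ (p_1993 × q_2000) = 10.85·536 + 10.90·584 + 17.01·1140 = 31572.60.

31572.60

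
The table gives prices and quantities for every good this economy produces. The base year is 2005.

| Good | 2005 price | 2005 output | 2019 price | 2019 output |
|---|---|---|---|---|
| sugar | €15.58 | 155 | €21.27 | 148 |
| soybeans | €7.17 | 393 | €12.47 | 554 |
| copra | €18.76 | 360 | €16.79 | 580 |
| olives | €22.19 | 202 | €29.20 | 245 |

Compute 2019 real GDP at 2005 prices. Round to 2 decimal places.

Real GDP 2019 = Σ (p_2005 × q_2019) = 15.58·148 + 7.17·554 + 18.76·580 + 22.19·245 = 22595.37.

€22595.37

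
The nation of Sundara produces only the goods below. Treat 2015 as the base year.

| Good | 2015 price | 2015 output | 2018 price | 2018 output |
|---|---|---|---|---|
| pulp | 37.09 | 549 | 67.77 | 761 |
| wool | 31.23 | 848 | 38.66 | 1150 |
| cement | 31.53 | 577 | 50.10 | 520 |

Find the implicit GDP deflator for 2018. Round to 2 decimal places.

151.59

Nominal GDP 2018 = 67.77·761 + 38.66·1150 + 50.10·520 = 122083.97.
Real GDP 2018 (at 2015 prices) = 37.09·761 + 31.23·1150 + 31.53·520 = 80535.59.
Deflator = Nominal/Real × 100 = 122083.97/80535.59 × 100 = 151.590.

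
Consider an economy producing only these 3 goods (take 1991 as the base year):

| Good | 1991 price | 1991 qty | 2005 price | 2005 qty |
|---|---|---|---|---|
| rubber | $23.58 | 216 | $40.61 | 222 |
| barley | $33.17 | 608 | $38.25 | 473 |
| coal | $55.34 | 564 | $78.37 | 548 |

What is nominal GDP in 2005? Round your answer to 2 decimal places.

$70054.43

Nominal GDP 2005 = Σ (p_2005 × q_2005) = 40.61·222 + 38.25·473 + 78.37·548 = 70054.43.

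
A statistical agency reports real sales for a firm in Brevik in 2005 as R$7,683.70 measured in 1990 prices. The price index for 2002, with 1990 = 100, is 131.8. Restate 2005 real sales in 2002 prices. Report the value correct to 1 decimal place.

Real sales in 2002 prices = Real sales in 1990 prices × (P_2002/P_1990) = 7683.70 × 1.318 = 10127.12.

R$10,127.1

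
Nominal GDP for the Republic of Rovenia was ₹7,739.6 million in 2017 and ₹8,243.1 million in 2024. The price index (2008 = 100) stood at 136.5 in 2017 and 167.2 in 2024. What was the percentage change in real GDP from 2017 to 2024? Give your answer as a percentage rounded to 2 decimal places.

Deflate each year: 2017 → 7739.6/1.365 = 5670.04; 2024 → 8243.1/1.672 = 4930.08.
So real GDP changed by 4930.08/5670.04 − 1 = -0.1305, i.e. -13.05%.

-13.05%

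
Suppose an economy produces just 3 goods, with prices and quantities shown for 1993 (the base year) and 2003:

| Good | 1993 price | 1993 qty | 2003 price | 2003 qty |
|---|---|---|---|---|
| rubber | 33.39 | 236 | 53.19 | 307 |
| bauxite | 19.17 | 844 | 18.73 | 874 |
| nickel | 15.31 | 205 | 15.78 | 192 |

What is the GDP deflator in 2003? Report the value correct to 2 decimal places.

Nominal GDP 2003 = 53.19·307 + 18.73·874 + 15.78·192 = 35729.11.
Real GDP 2003 (at 1993 prices) = 33.39·307 + 19.17·874 + 15.31·192 = 29944.83.
Deflator = Nominal/Real × 100 = 35729.11/29944.83 × 100 = 119.316.

119.32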